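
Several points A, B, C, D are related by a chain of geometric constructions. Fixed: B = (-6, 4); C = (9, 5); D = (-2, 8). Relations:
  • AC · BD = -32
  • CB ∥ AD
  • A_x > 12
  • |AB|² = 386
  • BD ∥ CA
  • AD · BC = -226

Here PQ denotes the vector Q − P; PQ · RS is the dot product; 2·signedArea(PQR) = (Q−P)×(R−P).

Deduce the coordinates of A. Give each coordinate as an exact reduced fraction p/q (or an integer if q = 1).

1. A_x = 13  [CB ∥ AD ∩ BD ∥ CA]
2. A_y = 9  [CB ∥ AD ∩ BD ∥ CA]
   → A = (13, 9)

A = (13, 9)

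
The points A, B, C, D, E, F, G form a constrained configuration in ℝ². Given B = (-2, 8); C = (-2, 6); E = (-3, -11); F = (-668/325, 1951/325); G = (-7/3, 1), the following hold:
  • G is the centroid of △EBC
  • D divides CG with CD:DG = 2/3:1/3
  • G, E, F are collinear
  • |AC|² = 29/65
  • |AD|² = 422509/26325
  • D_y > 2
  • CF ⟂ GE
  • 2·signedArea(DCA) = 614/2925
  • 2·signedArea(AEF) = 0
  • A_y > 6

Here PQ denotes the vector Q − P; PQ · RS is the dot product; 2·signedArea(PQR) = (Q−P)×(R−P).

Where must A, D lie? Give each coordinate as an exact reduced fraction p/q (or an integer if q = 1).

A = (-656/325, 2167/325)
D = (-20/9, 8/3)

1. A_x = -656/325  [line -5526/325·x + 307/325·y + -13201/325 = 0 ∩ |AC|² = 29/65]
2. A_y = 2167/325  [line -5526/325·x + 307/325·y + -13201/325 = 0 ∩ |AC|² = 29/65]
   → A = (-656/325, 2167/325)
3. D_x = -20/9  [D divides CG with CD:DG = 2/3:1/3]
4. D_y = 8/3  [D divides CG with CD:DG = 2/3:1/3]
   → D = (-20/9, 8/3)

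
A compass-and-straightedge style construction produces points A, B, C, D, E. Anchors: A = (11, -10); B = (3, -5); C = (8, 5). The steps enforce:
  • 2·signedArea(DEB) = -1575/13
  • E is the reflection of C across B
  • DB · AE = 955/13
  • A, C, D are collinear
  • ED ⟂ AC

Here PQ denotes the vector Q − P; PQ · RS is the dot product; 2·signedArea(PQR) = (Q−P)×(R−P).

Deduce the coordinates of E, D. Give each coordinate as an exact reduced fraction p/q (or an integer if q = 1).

D = (149/13, -160/13)
E = (-2, -15)

1. E_x = -2  [E is the reflection of C across B]
2. E_y = -15  [E is the reflection of C across B]
   → E = (-2, -15)
3. D_x = 149/13  [A, C, D are collinear ∩ ED ⟂ AC]
4. D_y = -160/13  [A, C, D are collinear ∩ ED ⟂ AC]
   → D = (149/13, -160/13)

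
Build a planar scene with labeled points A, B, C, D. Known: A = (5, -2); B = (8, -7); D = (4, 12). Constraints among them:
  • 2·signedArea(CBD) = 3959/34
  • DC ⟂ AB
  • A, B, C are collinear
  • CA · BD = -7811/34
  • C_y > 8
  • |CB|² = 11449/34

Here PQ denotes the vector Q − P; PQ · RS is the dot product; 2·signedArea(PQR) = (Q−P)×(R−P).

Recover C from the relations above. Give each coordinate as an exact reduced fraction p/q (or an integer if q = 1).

1. C_x = -49/34  [A, B, C are collinear ∩ DC ⟂ AB]
2. C_y = 297/34  [A, B, C are collinear ∩ DC ⟂ AB]
   → C = (-49/34, 297/34)

C = (-49/34, 297/34)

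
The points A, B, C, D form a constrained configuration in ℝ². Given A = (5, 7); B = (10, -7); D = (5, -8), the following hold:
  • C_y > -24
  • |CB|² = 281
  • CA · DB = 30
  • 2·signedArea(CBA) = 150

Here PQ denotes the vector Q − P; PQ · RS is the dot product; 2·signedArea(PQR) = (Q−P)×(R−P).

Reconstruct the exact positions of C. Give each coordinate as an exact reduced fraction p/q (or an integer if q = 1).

C = (5, -23)

1. C_x = 5  [CA · DB = 30 ∩ 2·signedArea(CBA) = 150]
2. C_y = -23  [CA · DB = 30 ∩ 2·signedArea(CBA) = 150]
   → C = (5, -23)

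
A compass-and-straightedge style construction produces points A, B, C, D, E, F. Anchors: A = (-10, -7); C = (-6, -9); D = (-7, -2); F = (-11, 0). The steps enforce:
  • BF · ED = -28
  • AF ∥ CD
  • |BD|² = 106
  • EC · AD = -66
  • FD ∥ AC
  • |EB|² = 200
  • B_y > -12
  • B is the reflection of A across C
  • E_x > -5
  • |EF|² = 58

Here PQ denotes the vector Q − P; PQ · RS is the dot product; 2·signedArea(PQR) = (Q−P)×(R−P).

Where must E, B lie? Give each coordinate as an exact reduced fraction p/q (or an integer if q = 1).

1. E_x = -4  [line -3·x + -5·y + 3 = 0 ∩ |EF|² = 58]
2. E_y = 3  [line -3·x + -5·y + 3 = 0 ∩ |EF|² = 58]
   → E = (-4, 3)
3. B_x = -2  [B is the reflection of A across C]
4. B_y = -11  [B is the reflection of A across C]
   → B = (-2, -11)

B = (-2, -11)
E = (-4, 3)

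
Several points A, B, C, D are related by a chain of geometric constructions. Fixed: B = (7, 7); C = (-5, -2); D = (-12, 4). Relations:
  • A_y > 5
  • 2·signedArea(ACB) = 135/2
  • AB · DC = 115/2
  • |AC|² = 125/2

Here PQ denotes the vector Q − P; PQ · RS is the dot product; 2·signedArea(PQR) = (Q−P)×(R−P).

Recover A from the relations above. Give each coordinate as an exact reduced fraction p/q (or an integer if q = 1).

1. A_x = -5/2  [2·signedArea(ACB) = 135/2 ∩ AB · DC = 115/2]
2. A_y = 11/2  [2·signedArea(ACB) = 135/2 ∩ AB · DC = 115/2]
   → A = (-5/2, 11/2)

A = (-5/2, 11/2)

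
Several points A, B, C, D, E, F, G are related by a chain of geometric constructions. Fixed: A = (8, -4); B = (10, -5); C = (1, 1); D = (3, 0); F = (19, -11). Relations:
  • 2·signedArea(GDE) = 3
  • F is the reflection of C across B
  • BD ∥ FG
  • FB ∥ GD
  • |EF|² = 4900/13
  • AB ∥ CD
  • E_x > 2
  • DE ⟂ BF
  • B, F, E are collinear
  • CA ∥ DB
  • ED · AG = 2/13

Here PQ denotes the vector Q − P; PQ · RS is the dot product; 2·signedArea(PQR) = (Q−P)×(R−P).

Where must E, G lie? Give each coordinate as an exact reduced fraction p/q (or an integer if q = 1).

E = (37/13, -3/13)
G = (12, -6)

1. E_x = 37/13  [B, F, E are collinear ∩ DE ⟂ BF]
2. E_y = -3/13  [B, F, E are collinear ∩ DE ⟂ BF]
   → E = (37/13, -3/13)
3. G_x = 12  [FB ∥ GD ∩ BD ∥ FG]
4. G_y = -6  [FB ∥ GD ∩ BD ∥ FG]
   → G = (12, -6)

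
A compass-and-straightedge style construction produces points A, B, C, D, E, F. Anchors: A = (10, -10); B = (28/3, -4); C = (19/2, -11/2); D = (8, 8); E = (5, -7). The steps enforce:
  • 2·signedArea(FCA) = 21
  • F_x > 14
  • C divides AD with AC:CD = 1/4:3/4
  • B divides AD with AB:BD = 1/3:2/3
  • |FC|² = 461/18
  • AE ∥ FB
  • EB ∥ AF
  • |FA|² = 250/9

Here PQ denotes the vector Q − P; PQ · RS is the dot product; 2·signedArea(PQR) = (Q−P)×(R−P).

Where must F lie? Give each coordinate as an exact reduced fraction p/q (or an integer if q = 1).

F = (43/3, -7)

1. F_x = 43/3  [AE ∥ FB ∩ EB ∥ AF]
2. F_y = -7  [AE ∥ FB ∩ EB ∥ AF]
   → F = (43/3, -7)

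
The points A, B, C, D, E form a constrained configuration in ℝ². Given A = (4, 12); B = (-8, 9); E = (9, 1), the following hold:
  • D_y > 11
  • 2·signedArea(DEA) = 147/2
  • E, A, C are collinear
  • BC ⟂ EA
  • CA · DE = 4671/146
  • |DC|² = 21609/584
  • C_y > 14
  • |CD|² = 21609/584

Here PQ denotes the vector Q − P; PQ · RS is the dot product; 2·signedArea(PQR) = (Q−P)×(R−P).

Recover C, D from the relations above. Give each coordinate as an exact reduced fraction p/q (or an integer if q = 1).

1. C_x = 449/146  [E, A, C are collinear ∩ BC ⟂ EA]
2. C_y = 2049/146  [E, A, C are collinear ∩ BC ⟂ EA]
   → C = (449/146, 2049/146)
3. D_x = -719/292  [2·signedArea(DEA) = 147/2 ∩ CA · DE = 4671/146]
4. D_y = 3363/292  [2·signedArea(DEA) = 147/2 ∩ CA · DE = 4671/146]
   → D = (-719/292, 3363/292)

C = (449/146, 2049/146)
D = (-719/292, 3363/292)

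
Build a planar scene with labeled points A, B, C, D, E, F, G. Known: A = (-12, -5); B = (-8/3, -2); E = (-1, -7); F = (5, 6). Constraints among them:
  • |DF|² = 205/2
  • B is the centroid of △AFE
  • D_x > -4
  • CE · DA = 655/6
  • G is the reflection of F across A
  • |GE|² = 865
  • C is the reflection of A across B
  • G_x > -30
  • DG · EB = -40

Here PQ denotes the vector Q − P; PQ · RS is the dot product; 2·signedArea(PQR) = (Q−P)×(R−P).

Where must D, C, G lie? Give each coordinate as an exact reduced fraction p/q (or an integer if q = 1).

1. C_x = 20/3  [C is the reflection of A across B]
2. C_y = 1  [C is the reflection of A across B]
   → C = (20/3, 1)
3. G_x = -29  [G is the reflection of F across A]
4. G_y = -16  [G is the reflection of F across A]
   → G = (-29, -16)
5. D_x = -7/2  [DG · EB = -40 ∩ CE · DA = 655/6]
6. D_y = 1/2  [DG · EB = -40 ∩ CE · DA = 655/6]
   → D = (-7/2, 1/2)

C = (20/3, 1)
D = (-7/2, 1/2)
G = (-29, -16)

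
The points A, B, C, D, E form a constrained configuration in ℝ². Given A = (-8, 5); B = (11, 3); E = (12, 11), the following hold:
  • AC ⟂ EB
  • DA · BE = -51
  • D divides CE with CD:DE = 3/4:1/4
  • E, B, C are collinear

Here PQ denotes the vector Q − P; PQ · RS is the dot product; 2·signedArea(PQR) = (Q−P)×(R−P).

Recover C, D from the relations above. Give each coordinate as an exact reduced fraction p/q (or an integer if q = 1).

C = (712/65, 171/65)
D = (763/65, 579/65)

1. C_x = 712/65  [E, B, C are collinear ∩ AC ⟂ EB]
2. C_y = 171/65  [E, B, C are collinear ∩ AC ⟂ EB]
   → C = (712/65, 171/65)
3. D_x = 763/65  [D divides CE with CD:DE = 3/4:1/4]
4. D_y = 579/65  [D divides CE with CD:DE = 3/4:1/4]
   → D = (763/65, 579/65)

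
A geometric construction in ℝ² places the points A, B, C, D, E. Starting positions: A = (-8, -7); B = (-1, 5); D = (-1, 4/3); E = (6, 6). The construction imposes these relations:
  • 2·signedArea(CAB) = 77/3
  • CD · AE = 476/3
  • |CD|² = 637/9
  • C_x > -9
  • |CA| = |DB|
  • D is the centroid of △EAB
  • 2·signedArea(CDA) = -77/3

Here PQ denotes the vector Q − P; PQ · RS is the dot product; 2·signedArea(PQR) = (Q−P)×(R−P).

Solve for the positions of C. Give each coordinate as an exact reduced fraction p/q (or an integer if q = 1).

1. C_x = -8  [2·signedArea(CDA) = -77/3 ∩ 2·signedArea(CAB) = 77/3]
2. C_y = -10/3  [2·signedArea(CDA) = -77/3 ∩ 2·signedArea(CAB) = 77/3]
   → C = (-8, -10/3)

C = (-8, -10/3)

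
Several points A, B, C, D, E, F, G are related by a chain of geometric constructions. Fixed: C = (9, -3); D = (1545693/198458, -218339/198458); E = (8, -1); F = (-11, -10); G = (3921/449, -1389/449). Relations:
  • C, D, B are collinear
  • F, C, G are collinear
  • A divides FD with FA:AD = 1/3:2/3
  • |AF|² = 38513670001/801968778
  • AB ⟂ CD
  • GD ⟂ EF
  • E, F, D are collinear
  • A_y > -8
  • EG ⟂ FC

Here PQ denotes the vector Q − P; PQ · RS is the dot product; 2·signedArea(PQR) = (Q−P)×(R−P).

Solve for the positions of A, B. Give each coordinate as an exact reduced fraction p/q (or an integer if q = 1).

1. A_x = -2820383/595374  [A divides FD with FA:AD = 1/3:2/3]
2. A_y = -1395833/198458  [A divides FD with FA:AD = 1/3:2/3]
   → A = (-2820383/595374, -1395833/198458)
3. B_x = 615663983720277/89782711374434  [C, D, B are collinear ∩ AB ⟂ CD]
4. B_y = 32338231271733/89782711374434  [C, D, B are collinear ∩ AB ⟂ CD]
   → B = (615663983720277/89782711374434, 32338231271733/89782711374434)

A = (-2820383/595374, -1395833/198458)
B = (615663983720277/89782711374434, 32338231271733/89782711374434)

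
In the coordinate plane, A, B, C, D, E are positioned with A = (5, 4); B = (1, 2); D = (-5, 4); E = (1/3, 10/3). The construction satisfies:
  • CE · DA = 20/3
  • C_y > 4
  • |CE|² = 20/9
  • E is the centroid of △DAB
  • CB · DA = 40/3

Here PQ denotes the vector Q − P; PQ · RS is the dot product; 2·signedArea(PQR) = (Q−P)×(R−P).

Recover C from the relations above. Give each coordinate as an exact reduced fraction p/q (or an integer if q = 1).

C = (-1/3, 14/3)

1. C_x = -1/3  [CB · DA = 40/3]
2. C_y = 14/3  [|CE|² = 20/9]
   → C = (-1/3, 14/3)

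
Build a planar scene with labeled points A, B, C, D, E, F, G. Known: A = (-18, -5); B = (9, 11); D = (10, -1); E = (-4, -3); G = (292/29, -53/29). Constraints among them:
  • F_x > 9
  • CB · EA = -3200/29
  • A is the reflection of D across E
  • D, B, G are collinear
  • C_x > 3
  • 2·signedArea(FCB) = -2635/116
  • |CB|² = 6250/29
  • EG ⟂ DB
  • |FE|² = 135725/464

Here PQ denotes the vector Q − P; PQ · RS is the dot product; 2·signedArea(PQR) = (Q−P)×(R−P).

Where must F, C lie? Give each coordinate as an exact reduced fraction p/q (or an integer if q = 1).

1. C_x = 88/29  [line 14·x + 2·y + -1092/29 = 0 ∩ |CB|² = 6250/29]
2. C_y = -70/29  [line 14·x + 2·y + -1092/29 = 0 ∩ |CB|² = 6250/29]
   → C = (88/29, -70/29)
3. F_x = 1075/116  [line -389/29·x + 173/29·y + 9027/116 = 0 ∩ |FE|² = 135725/464]
4. F_y = 226/29  [line -389/29·x + 173/29·y + 9027/116 = 0 ∩ |FE|² = 135725/464]
   → F = (1075/116, 226/29)

C = (88/29, -70/29)
F = (1075/116, 226/29)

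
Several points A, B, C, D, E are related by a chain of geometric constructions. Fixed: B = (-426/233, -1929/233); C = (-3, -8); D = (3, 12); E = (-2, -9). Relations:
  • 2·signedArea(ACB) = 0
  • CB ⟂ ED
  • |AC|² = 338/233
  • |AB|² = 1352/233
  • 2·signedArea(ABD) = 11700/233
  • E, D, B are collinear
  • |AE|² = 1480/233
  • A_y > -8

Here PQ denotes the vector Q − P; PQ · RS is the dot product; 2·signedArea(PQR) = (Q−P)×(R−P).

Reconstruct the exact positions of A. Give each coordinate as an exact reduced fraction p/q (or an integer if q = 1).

1. A_x = -972/233  [2·signedArea(ACB) = 0 ∩ 2·signedArea(ABD) = 11700/233]
2. A_y = -1799/233  [2·signedArea(ACB) = 0 ∩ 2·signedArea(ABD) = 11700/233]
   → A = (-972/233, -1799/233)

A = (-972/233, -1799/233)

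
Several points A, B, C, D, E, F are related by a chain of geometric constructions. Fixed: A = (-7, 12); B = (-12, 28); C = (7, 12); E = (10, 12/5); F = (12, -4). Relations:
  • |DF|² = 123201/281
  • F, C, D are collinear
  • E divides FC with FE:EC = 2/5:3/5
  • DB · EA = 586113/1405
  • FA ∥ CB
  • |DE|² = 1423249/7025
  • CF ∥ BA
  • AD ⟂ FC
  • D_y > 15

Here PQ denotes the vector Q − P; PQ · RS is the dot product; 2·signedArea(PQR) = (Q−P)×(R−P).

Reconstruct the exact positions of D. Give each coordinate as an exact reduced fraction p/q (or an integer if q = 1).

1. D_x = 1617/281  [F, C, D are collinear ∩ AD ⟂ FC]
2. D_y = 4492/281  [F, C, D are collinear ∩ AD ⟂ FC]
   → D = (1617/281, 4492/281)

D = (1617/281, 4492/281)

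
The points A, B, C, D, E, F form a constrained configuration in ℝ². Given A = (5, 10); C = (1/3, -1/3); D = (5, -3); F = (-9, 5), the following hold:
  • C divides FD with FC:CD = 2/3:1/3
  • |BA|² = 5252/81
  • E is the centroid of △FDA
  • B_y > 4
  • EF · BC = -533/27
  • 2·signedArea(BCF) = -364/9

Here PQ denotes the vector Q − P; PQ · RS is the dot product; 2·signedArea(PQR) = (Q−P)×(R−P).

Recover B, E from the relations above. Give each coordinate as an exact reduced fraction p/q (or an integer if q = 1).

1. B_x = -11/9  [line -16/3·x + -28/3·y + 352/9 = 0 ∩ |BA|² = 5252/81]
2. B_y = 44/9  [line -16/3·x + -28/3·y + 352/9 = 0 ∩ |BA|² = 5252/81]
   → B = (-11/9, 44/9)
3. E_x = 1/3  [E is the centroid of △FDA]
4. E_y = 4  [E is the centroid of △FDA]
   → E = (1/3, 4)

B = (-11/9, 44/9)
E = (1/3, 4)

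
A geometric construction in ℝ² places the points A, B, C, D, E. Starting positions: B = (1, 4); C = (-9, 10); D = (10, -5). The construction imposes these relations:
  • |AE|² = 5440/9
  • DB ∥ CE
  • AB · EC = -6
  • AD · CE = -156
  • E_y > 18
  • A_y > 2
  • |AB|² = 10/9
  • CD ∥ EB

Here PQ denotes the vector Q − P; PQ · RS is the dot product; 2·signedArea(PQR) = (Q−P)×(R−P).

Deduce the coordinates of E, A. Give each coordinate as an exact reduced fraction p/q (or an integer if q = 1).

A = (2/3, 3)
E = (-18, 19)

1. E_x = -18  [CD ∥ EB ∩ DB ∥ CE]
2. E_y = 19  [CD ∥ EB ∩ DB ∥ CE]
   → E = (-18, 19)
3. A_x = 2/3  [line 9·x + -9·y + 21 = 0 ∩ |AE|² = 5440/9]
4. A_y = 3  [line 9·x + -9·y + 21 = 0 ∩ |AE|² = 5440/9]
   → A = (2/3, 3)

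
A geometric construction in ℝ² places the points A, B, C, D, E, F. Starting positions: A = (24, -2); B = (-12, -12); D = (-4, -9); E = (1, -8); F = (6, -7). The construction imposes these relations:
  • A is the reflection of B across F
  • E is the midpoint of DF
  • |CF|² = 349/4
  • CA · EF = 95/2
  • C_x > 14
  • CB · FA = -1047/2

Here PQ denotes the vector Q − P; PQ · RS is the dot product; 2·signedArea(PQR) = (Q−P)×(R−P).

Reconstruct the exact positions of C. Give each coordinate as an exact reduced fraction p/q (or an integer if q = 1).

1. C_x = 15  [CA · EF = 95/2 ∩ CB · FA = -1047/2]
2. C_y = -9/2  [CA · EF = 95/2 ∩ CB · FA = -1047/2]
   → C = (15, -9/2)

C = (15, -9/2)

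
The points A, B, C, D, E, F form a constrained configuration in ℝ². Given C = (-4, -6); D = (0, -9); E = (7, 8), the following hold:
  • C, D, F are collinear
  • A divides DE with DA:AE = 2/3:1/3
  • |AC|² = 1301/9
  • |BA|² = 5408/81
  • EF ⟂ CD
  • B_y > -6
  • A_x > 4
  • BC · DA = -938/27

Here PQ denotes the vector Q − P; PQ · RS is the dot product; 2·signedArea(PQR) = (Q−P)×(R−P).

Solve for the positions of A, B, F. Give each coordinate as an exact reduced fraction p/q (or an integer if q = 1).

1. A_x = 14/3  [A divides DE with DA:AE = 2/3:1/3]
2. A_y = 7/3  [A divides DE with DA:AE = 2/3:1/3]
   → A = (14/3, 7/3)
3. B_x = 14/9  [line -14/3·x + -34/3·y + -1402/27 = 0 ∩ |BA|² = 5408/81]
4. B_y = -47/9  [line -14/3·x + -34/3·y + -1402/27 = 0 ∩ |BA|² = 5408/81]
   → B = (14/9, -47/9)
5. F_x = -92/25  [C, D, F are collinear ∩ EF ⟂ CD]
6. F_y = -156/25  [C, D, F are collinear ∩ EF ⟂ CD]
   → F = (-92/25, -156/25)

A = (14/3, 7/3)
B = (14/9, -47/9)
F = (-92/25, -156/25)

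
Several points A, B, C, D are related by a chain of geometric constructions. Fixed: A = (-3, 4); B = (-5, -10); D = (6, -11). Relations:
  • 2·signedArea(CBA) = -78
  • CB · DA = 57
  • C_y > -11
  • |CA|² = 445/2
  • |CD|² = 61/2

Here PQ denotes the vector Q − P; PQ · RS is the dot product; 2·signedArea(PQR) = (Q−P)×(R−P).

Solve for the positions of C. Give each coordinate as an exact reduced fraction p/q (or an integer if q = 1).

C = (1/2, -21/2)

1. C_x = 1/2  [CB · DA = 57 ∩ 2·signedArea(CBA) = -78]
2. C_y = -21/2  [CB · DA = 57 ∩ 2·signedArea(CBA) = -78]
   → C = (1/2, -21/2)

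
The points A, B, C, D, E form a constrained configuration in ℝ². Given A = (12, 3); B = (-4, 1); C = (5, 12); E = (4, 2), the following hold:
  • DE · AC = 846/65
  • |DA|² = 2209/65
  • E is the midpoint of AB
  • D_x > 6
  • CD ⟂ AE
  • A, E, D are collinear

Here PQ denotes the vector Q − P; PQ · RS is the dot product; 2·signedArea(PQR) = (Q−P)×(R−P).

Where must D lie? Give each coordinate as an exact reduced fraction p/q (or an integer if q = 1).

1. D_x = 404/65  [A, E, D are collinear ∩ CD ⟂ AE]
2. D_y = 148/65  [A, E, D are collinear ∩ CD ⟂ AE]
   → D = (404/65, 148/65)

D = (404/65, 148/65)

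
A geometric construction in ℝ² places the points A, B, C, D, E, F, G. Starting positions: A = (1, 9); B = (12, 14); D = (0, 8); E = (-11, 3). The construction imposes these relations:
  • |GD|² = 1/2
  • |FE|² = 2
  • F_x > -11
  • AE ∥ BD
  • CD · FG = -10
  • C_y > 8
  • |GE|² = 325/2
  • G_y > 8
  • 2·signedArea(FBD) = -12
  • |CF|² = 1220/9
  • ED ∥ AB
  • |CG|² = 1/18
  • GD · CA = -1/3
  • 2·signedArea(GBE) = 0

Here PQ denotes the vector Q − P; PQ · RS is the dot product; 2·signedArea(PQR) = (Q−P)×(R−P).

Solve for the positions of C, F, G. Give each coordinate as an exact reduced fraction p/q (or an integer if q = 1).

C = (2/3, 26/3)
F = (-10, 4)
G = (1/2, 17/2)

1. F_x = -10  [line 6·x + -12·y + 108 = 0 ∩ |FE|² = 2]
2. F_y = 4  [line 6·x + -12·y + 108 = 0 ∩ |FE|² = 2]
   → F = (-10, 4)
3. G_x = 1/2  [line 11·x + -23·y + 190 = 0 ∩ |GE|² = 325/2]
4. G_y = 17/2  [line 11·x + -23·y + 190 = 0 ∩ |GE|² = 325/2]
   → G = (1/2, 17/2)
5. C_x = 2/3  [CD · FG = -10 ∩ GD · CA = -1/3]
6. C_y = 26/3  [CD · FG = -10 ∩ GD · CA = -1/3]
   → C = (2/3, 26/3)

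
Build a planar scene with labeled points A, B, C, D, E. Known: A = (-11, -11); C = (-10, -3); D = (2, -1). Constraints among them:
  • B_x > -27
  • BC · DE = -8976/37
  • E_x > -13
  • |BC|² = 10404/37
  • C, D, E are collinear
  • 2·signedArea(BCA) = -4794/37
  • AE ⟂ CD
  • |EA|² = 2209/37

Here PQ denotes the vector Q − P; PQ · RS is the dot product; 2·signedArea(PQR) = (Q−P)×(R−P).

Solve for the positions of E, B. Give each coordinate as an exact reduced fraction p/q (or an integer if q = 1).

1. E_x = -454/37  [C, D, E are collinear ∩ AE ⟂ CD]
2. E_y = -125/37  [C, D, E are collinear ∩ AE ⟂ CD]
   → E = (-454/37, -125/37)
3. B_x = -982/37  [BC · DE = -8976/37 ∩ 2·signedArea(BCA) = -4794/37]
4. B_y = -213/37  [BC · DE = -8976/37 ∩ 2·signedArea(BCA) = -4794/37]
   → B = (-982/37, -213/37)

B = (-982/37, -213/37)
E = (-454/37, -125/37)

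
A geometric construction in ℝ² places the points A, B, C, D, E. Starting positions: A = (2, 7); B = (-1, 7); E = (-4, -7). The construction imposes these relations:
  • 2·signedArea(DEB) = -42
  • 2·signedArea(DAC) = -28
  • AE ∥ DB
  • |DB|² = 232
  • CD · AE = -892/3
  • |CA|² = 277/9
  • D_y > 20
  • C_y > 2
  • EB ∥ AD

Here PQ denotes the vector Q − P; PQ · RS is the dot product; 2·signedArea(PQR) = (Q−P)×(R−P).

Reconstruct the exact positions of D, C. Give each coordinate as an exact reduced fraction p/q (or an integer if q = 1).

1. D_x = 5  [AE ∥ DB ∩ EB ∥ AD]
2. D_y = 21  [AE ∥ DB ∩ EB ∥ AD]
   → D = (5, 21)
3. C_x = -1  [CD · AE = -892/3 ∩ 2·signedArea(DAC) = -28]
4. C_y = 7/3  [CD · AE = -892/3 ∩ 2·signedArea(DAC) = -28]
   → C = (-1, 7/3)

C = (-1, 7/3)
D = (5, 21)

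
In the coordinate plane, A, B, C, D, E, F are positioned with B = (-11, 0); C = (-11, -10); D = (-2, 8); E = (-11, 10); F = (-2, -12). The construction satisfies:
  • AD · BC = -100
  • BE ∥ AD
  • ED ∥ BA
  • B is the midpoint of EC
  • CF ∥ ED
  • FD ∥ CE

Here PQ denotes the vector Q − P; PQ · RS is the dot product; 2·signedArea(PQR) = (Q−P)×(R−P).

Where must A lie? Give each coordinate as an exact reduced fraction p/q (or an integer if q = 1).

A = (-2, -2)

1. A_x = -2  [BE ∥ AD ∩ ED ∥ BA]
2. A_y = -2  [BE ∥ AD ∩ ED ∥ BA]
   → A = (-2, -2)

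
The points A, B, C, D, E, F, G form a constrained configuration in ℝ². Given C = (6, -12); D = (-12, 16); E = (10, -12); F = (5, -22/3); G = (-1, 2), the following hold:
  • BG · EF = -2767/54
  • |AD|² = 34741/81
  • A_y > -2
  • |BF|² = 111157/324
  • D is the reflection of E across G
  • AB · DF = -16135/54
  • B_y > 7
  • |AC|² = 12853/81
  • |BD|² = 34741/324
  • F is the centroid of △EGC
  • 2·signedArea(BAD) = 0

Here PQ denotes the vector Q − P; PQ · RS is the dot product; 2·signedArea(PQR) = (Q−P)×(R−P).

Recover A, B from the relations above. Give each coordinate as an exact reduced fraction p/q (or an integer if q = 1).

A = (-1/3, -10/9)
B = (-37/6, 67/9)

1. B_x = -37/6  [line 5·x + -14/3·y + 3541/54 = 0 ∩ |BF|² = 111157/324]
2. B_y = 67/9  [line 5·x + -14/3·y + 3541/54 = 0 ∩ |BF|² = 111157/324]
   → B = (-37/6, 67/9)
3. A_x = -1/3  [AB · DF = -16135/54 ∩ 2·signedArea(BAD) = 0]
4. A_y = -10/9  [AB · DF = -16135/54 ∩ 2·signedArea(BAD) = 0]
   → A = (-1/3, -10/9)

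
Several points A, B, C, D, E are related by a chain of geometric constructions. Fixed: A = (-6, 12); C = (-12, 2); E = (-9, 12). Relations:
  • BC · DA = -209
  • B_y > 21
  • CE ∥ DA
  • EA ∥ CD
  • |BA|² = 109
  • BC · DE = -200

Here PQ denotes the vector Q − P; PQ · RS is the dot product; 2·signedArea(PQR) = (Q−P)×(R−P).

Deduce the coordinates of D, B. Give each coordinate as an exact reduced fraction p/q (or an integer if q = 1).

1. D_x = -9  [CE ∥ DA ∩ EA ∥ CD]
2. D_y = 2  [CE ∥ DA ∩ EA ∥ CD]
   → D = (-9, 2)
3. B_x = -9  [BC · DA = -209 ∩ BC · DE = -200]
4. B_y = 22  [BC · DA = -209 ∩ BC · DE = -200]
   → B = (-9, 22)

B = (-9, 22)
D = (-9, 2)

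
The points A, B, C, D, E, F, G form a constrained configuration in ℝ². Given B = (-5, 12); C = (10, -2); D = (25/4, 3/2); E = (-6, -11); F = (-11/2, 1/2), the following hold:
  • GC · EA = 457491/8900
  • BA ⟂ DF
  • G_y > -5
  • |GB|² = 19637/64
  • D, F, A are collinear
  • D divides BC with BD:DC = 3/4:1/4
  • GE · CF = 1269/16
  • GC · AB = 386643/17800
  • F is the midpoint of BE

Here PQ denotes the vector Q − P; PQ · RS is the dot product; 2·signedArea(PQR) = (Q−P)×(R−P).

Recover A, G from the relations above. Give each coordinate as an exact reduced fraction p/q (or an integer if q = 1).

A = (-8971/2225, 2781/4450)
G = (1/8, -19/4)

1. A_x = -8971/2225  [D, F, A are collinear ∩ BA ⟂ DF]
2. A_y = 2781/4450  [D, F, A are collinear ∩ BA ⟂ DF]
   → A = (-8971/2225, 2781/4450)
3. G_x = 1/8  [GC · EA = 457491/8900 ∩ GE · CF = 1269/16]
4. G_y = -19/4  [GC · EA = 457491/8900 ∩ GE · CF = 1269/16]
   → G = (1/8, -19/4)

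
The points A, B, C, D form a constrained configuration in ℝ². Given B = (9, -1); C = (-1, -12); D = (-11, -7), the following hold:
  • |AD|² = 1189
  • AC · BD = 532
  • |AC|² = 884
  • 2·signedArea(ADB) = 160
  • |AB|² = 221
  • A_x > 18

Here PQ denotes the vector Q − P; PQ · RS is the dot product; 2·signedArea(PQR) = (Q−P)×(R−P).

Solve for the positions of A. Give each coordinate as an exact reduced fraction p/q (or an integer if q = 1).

1. A_x = 19  [2·signedArea(ADB) = 160 ∩ AC · BD = 532]
2. A_y = 10  [2·signedArea(ADB) = 160 ∩ AC · BD = 532]
   → A = (19, 10)

A = (19, 10)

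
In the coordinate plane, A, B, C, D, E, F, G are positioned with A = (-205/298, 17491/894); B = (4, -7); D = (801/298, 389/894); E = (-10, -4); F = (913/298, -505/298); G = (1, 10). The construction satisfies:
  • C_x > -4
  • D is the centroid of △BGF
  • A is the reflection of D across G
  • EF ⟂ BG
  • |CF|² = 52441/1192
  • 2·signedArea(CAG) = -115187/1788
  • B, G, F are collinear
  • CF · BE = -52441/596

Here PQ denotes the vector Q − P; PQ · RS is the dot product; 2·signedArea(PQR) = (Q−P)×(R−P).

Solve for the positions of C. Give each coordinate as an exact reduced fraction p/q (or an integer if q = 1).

C = (-2067/596, -1697/596)

1. C_x = -2067/596  [CF · BE = -52441/596 ∩ 2·signedArea(CAG) = -115187/1788]
2. C_y = -1697/596  [CF · BE = -52441/596 ∩ 2·signedArea(CAG) = -115187/1788]
   → C = (-2067/596, -1697/596)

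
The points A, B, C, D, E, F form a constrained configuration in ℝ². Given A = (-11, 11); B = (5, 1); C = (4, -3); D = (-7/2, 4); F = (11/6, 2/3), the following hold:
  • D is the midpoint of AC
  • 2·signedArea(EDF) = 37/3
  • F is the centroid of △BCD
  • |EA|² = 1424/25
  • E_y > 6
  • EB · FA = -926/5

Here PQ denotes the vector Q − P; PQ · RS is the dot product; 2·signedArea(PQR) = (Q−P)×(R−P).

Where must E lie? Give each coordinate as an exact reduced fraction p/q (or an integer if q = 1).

E = (-23/5, 7)

1. E_x = -23/5  [EB · FA = -926/5 ∩ 2·signedArea(EDF) = 37/3]
2. E_y = 7  [EB · FA = -926/5 ∩ 2·signedArea(EDF) = 37/3]
   → E = (-23/5, 7)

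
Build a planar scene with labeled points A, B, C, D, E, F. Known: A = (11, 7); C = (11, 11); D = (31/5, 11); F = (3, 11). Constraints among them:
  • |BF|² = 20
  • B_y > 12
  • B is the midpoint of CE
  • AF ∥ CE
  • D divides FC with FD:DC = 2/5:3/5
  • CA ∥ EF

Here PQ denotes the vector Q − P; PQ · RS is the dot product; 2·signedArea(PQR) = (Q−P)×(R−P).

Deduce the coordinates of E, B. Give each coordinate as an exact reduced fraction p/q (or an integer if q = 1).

1. E_x = 3  [CA ∥ EF ∩ AF ∥ CE]
2. E_y = 15  [CA ∥ EF ∩ AF ∥ CE]
   → E = (3, 15)
3. B_x = 7  [B is the midpoint of CE]
4. B_y = 13  [B is the midpoint of CE]
   → B = (7, 13)

B = (7, 13)
E = (3, 15)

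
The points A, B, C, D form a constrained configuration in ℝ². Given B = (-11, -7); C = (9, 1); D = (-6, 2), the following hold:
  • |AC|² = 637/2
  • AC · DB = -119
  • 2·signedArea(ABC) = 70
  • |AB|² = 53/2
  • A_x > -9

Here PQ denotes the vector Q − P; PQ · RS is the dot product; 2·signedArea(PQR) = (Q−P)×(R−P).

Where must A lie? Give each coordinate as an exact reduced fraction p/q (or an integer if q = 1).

1. A_x = -17/2  [2·signedArea(ABC) = 70 ∩ AC · DB = -119]
2. A_y = -5/2  [2·signedArea(ABC) = 70 ∩ AC · DB = -119]
   → A = (-17/2, -5/2)

A = (-17/2, -5/2)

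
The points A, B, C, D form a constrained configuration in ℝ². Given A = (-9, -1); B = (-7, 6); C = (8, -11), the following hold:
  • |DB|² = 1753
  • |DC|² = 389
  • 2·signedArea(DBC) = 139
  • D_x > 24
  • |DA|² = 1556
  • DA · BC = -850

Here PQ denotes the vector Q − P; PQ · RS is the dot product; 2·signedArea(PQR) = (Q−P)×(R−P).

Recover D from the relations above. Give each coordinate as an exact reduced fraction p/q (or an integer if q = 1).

D = (25, -21)

1. D_x = 25  [2·signedArea(DBC) = 139 ∩ DA · BC = -850]
2. D_y = -21  [2·signedArea(DBC) = 139 ∩ DA · BC = -850]
   → D = (25, -21)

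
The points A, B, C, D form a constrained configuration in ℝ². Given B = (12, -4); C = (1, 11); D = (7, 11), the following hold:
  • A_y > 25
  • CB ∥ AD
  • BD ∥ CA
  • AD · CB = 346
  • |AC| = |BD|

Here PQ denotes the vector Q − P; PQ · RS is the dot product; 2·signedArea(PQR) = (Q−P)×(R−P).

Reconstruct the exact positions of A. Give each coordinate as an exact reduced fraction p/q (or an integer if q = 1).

1. A_x = -4  [CB ∥ AD ∩ BD ∥ CA]
2. A_y = 26  [CB ∥ AD ∩ BD ∥ CA]
   → A = (-4, 26)

A = (-4, 26)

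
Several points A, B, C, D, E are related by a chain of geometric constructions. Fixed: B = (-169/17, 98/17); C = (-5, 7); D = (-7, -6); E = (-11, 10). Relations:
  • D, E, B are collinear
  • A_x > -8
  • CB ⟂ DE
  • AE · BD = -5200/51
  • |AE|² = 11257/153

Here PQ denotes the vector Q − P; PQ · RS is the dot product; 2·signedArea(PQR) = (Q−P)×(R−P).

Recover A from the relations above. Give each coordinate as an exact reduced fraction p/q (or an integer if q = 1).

A = (-373/51, 115/51)

1. A_x = -373/51  [line -50/17·x + 200/17·y + -2450/51 = 0 ∩ |AE|² = 11257/153]
2. A_y = 115/51  [line -50/17·x + 200/17·y + -2450/51 = 0 ∩ |AE|² = 11257/153]
   → A = (-373/51, 115/51)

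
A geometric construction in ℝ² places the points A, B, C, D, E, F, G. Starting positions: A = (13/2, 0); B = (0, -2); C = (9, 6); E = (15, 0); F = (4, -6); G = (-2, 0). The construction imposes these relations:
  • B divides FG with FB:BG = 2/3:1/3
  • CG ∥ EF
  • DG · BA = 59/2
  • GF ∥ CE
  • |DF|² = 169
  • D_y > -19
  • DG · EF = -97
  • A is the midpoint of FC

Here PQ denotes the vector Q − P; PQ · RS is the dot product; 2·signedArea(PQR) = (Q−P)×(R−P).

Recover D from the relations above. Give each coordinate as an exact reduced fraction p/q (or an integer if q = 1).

D = (-1, -18)

1. D_x = -1  [DG · BA = 59/2 ∩ DG · EF = -97]
2. D_y = -18  [DG · BA = 59/2 ∩ DG · EF = -97]
   → D = (-1, -18)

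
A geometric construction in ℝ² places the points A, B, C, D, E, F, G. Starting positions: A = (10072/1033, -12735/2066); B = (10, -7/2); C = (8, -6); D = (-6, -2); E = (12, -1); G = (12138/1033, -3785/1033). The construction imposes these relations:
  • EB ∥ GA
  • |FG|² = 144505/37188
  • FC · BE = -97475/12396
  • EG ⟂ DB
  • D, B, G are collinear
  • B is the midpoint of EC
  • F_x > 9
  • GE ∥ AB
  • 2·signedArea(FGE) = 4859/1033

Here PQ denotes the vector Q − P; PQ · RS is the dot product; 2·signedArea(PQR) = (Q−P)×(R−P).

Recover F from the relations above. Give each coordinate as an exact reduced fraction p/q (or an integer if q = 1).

1. F_x = 10244/1033  [2·signedArea(FGE) = 4859/1033 ∩ FC · BE = -97475/12396]
2. F_y = -27197/6198  [2·signedArea(FGE) = 4859/1033 ∩ FC · BE = -97475/12396]
   → F = (10244/1033, -27197/6198)

F = (10244/1033, -27197/6198)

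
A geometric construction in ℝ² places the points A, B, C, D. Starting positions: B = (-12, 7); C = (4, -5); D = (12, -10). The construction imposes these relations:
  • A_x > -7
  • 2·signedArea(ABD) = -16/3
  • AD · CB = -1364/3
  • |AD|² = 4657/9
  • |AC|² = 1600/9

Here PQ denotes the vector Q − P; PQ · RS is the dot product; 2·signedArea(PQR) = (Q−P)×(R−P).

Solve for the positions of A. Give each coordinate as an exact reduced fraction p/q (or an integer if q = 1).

1. A_x = -20/3  [2·signedArea(ABD) = -16/3 ∩ AD · CB = -1364/3]
2. A_y = 3  [2·signedArea(ABD) = -16/3 ∩ AD · CB = -1364/3]
   → A = (-20/3, 3)

A = (-20/3, 3)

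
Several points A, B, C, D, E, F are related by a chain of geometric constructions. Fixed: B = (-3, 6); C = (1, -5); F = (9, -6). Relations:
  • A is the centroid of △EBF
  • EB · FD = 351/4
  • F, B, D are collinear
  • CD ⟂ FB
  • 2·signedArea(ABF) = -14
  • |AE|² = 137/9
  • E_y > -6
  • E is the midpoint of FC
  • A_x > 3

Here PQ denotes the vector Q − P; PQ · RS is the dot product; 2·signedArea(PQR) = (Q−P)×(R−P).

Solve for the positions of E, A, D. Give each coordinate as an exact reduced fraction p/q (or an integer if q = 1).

A = (11/3, -11/6)
D = (9/2, -3/2)
E = (5, -11/2)

1. E_x = 5  [E is the midpoint of FC]
2. E_y = -11/2  [E is the midpoint of FC]
   → E = (5, -11/2)
3. A_x = 11/3  [A is the centroid of △EBF]
4. A_y = -11/6  [A is the centroid of △EBF]
   → A = (11/3, -11/6)
5. D_x = 9/2  [F, B, D are collinear ∩ CD ⟂ FB]
6. D_y = -3/2  [F, B, D are collinear ∩ CD ⟂ FB]
   → D = (9/2, -3/2)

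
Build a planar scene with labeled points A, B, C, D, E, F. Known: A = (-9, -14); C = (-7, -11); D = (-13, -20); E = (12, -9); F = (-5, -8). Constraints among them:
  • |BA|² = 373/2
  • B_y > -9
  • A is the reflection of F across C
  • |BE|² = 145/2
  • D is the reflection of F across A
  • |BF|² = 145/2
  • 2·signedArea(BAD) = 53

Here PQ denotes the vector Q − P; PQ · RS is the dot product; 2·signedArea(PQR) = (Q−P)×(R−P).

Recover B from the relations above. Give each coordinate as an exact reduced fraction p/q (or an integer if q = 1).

B = (7/2, -17/2)

1. B_x = 7/2  [line 6·x + -4·y + -55 = 0 ∩ |BF|² = 145/2]
2. B_y = -17/2  [line 6·x + -4·y + -55 = 0 ∩ |BF|² = 145/2]
   → B = (7/2, -17/2)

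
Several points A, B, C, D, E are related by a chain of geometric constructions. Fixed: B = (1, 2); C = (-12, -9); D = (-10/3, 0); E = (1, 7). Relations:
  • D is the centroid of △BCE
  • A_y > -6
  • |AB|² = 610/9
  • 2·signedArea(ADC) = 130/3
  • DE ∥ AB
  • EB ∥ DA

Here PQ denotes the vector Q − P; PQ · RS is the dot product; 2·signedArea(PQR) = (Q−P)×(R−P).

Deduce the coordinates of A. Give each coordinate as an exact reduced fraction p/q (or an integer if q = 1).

A = (-10/3, -5)

1. A_x = -10/3  [DE ∥ AB ∩ EB ∥ DA]
2. A_y = -5  [DE ∥ AB ∩ EB ∥ DA]
   → A = (-10/3, -5)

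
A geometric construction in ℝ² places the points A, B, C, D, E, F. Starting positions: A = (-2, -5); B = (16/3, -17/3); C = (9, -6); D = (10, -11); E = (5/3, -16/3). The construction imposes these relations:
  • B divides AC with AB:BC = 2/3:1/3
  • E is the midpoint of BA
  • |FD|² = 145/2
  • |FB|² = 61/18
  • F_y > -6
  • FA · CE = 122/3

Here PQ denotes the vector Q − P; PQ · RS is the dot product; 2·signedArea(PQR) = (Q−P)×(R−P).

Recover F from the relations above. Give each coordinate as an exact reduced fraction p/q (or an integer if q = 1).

F = (7/2, -11/2)

1. F_x = 7/2  [line 22/3·x + -2/3·y + -88/3 = 0 ∩ |FB|² = 61/18]
2. F_y = -11/2  [line 22/3·x + -2/3·y + -88/3 = 0 ∩ |FB|² = 61/18]
   → F = (7/2, -11/2)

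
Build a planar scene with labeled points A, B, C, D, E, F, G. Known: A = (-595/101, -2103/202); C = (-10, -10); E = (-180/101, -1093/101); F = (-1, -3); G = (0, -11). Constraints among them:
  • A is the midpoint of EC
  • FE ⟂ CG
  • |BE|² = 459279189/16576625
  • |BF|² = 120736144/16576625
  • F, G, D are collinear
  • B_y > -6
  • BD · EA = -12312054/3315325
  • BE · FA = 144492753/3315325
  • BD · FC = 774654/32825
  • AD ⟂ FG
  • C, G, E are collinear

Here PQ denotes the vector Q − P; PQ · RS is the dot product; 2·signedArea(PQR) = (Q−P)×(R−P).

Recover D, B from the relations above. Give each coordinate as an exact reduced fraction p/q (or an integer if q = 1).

1. D_x = -1071/6565  [F, G, D are collinear ∩ AD ⟂ FG]
2. D_y = -63647/6565  [F, G, D are collinear ∩ AD ⟂ FG]
   → D = (-1071/6565, -63647/6565)
3. B_x = -21837/32825  [BD · FC = 774654/32825 ∩ BE · FA = 144492753/3315325]
4. B_y = -186379/32825  [BD · FC = 774654/32825 ∩ BE · FA = 144492753/3315325]
   → B = (-21837/32825, -186379/32825)

B = (-21837/32825, -186379/32825)
D = (-1071/6565, -63647/6565)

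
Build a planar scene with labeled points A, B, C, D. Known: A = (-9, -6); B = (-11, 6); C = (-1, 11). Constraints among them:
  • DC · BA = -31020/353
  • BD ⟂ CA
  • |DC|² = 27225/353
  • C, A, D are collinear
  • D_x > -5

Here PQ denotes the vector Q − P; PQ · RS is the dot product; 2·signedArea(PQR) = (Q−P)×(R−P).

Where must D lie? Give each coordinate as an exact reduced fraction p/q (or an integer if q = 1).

D = (-1673/353, 1078/353)

1. D_x = -1673/353  [C, A, D are collinear ∩ BD ⟂ CA]
2. D_y = 1078/353  [C, A, D are collinear ∩ BD ⟂ CA]
   → D = (-1673/353, 1078/353)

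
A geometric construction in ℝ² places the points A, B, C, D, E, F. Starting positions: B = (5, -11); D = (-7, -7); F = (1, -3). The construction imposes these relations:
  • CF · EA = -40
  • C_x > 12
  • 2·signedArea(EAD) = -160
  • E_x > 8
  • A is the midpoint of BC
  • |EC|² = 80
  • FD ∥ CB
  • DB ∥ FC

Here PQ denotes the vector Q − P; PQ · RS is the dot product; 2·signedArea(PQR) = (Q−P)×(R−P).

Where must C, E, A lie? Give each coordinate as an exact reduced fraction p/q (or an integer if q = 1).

A = (9, -9)
C = (13, -7)
E = (9, 1)

1. C_x = 13  [FD ∥ CB ∩ DB ∥ FC]
2. C_y = -7  [FD ∥ CB ∩ DB ∥ FC]
   → C = (13, -7)
3. A_x = 9  [A is the midpoint of BC]
4. A_y = -9  [A is the midpoint of BC]
   → A = (9, -9)
5. E_x = 9  [2·signedArea(EAD) = -160 ∩ CF · EA = -40]
6. E_y = 1  [2·signedArea(EAD) = -160 ∩ CF · EA = -40]
   → E = (9, 1)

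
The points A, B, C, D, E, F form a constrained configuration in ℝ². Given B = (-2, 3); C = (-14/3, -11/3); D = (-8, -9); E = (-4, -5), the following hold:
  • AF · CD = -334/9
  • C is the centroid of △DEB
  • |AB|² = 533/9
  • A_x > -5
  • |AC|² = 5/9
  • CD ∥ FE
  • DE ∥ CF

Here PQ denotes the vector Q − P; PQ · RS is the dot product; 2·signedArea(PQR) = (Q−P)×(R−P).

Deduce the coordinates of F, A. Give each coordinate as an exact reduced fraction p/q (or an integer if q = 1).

1. F_x = -2/3  [CD ∥ FE ∩ DE ∥ CF]
2. F_y = 1/3  [CD ∥ FE ∩ DE ∥ CF]
   → F = (-2/3, 1/3)
3. A_x = -13/3  [line 10/3·x + 16/3·y + 338/9 = 0 ∩ |AB|² = 533/9]
4. A_y = -13/3  [line 10/3·x + 16/3·y + 338/9 = 0 ∩ |AB|² = 533/9]
   → A = (-13/3, -13/3)

A = (-13/3, -13/3)
F = (-2/3, 1/3)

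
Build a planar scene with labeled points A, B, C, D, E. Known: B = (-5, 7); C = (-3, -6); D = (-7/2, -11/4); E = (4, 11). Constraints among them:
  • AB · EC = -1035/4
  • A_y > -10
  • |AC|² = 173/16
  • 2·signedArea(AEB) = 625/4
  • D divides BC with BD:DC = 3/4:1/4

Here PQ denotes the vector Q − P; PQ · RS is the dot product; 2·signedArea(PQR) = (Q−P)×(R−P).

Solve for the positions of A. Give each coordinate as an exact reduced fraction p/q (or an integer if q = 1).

A = (-5/2, -37/4)

1. A_x = -5/2  [2·signedArea(AEB) = 625/4 ∩ AB · EC = -1035/4]
2. A_y = -37/4  [2·signedArea(AEB) = 625/4 ∩ AB · EC = -1035/4]
   → A = (-5/2, -37/4)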